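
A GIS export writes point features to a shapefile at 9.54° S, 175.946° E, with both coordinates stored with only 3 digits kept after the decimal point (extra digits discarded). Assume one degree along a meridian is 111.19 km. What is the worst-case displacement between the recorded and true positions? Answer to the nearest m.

Truncating at 3 decimal places can drop up to a full unit in the last place, so each coordinate may be off by as much as 0.001°.
N–S: 0.001° × 111190 m/° = 111.19 m.
East–west component at 9.54°: 0.001° × 111190 × cos 9.54° ≈ 0.001 × 109652 ≈ 109.652 m.
Combining orthogonally: (111.19² + 109.652²)^½ ≈ 156.163 m.

156 m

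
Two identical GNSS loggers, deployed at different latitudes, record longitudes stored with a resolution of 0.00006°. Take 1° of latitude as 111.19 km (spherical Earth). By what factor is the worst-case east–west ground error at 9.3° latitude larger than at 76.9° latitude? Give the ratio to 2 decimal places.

With a 0.00006° grid the true value lies within half a step, ±0.00006°/2 = ±3e-05°, of the stored one.
Error at 9.3° = 3e-05° × 111190 × cos 9.3° ≈ 3.3357 × 0.9869 = 3.2919 m.
Error at 76.9° = 3e-05° × 111190 × cos 76.9° ≈ 3.3357 × 0.2267 = 0.75604 m.
The ratio reduces to cos 9.3° / cos 76.9° = 0.9869/0.2267 ≈ 4.3541.

4.35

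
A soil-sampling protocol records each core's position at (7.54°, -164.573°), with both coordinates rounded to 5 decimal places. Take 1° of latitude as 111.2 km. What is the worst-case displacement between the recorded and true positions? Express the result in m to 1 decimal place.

0.8 m

Rounding to 5 decimal places leaves each coordinate within ±5e-06° of the true value.
North–south component: 5e-06° × 111200 = 0.556 m.
Longitude error → 5e-06 × 111200 × cos 7.54° = 5e-06 × 111200 × 0.9914 ≈ 0.551193 m.
Worst case both components are at the extreme and orthogonal: √(0.556² + 0.551193²) ≈ 0.782911 m.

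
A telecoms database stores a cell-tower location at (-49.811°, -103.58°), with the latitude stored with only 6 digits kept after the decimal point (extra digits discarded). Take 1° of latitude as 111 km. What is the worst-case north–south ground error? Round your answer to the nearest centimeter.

11 centimeters

Truncating at 6 decimal places can drop up to a full unit in the last place, so the latitude may be off by as much as 1e-06°.
Along the meridian that is 1e-06° × 111000 m/° = 0.111 m.
That is 0.111 m = 11.1 cm.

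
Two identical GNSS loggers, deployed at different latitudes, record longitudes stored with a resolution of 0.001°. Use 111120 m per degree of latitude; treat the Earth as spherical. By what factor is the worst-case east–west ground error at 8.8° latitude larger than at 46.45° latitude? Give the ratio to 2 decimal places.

With a 0.001° grid the true value lies within half a step, ±0.001°/2 = ±0.0005°, of the stored one.
At 8.8°: 0.0005° × 111120 × cos 8.8° = 0.0005 × 111120 × 0.9882 ≈ 54.906 m.
At 46.45°: 0.0005° × 111120 × cos 46.45° = 0.0005 × 111120 × 0.6890 ≈ 38.28 m.
Ratio: 54.906 / 38.28 = cos 8.8° / cos 46.45° ≈ 1.4343.

1.43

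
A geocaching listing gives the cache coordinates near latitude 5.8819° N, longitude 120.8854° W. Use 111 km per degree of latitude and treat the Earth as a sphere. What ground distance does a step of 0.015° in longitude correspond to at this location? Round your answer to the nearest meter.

1656 meters

At 5.8819° a degree of longitude is 111000 × cos 5.8819° ≈ 110416 m, so 0.015° corresponds to 1656.23 m.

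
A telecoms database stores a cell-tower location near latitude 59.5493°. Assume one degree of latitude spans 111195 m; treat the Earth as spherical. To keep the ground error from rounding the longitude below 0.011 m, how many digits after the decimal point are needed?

7 decimal places

At 59.5493° one degree of longitude covers 111195 × cos 59.5493° ≈ 111195 × 0.5068 ≈ 56353.3 m.
With N decimal places the half-ulp bound is 0.5·10⁻ᴺ°, or 0.5·10⁻ᴺ × 56353.3 m on the ground.
Setting 28176.6 × 10⁻ᴺ ≤ 0.011 gives 10ᴺ ≥ 2.562e+06, i.e. N ≥ 6.41.
So 7 decimal places suffice (0.00282 m); 6 would allow up to 0.0282 m.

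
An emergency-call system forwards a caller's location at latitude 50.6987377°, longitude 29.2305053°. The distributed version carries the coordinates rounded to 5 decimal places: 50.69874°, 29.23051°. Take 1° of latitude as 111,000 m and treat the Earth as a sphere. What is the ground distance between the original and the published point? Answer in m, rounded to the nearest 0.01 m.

0.42 m

The latitude changed by -0.0000023° and the longitude by -0.0000047°.
N–S: -0.0000023° × 111000 m/° = -0.2553 m.
E–W at 50.6987°: -0.0000047° × 111000 × cos 50.6987° = -0.0000047 × 111000 × 0.6334 ≈ -0.330444 m.
Distance: √(0.2553² + 0.330444²) ≈ 0.417578 m.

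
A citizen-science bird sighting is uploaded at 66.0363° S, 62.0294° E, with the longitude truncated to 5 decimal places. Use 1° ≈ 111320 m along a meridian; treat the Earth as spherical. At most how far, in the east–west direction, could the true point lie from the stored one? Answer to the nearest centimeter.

45 centimeters

Truncating at 5 decimal places can drop up to a full unit in the last place, so the longitude may be off by as much as 1e-05°.
One degree of longitude at 66.0363° is 111320 × cos 66.0363° ≈ 111320 × 0.4062 = 45213.5 m.
East–west error: 1e-05° × 45213.5 m/° ≈ 0.452135 m.
That is 0.452135 m = 45.213 cm.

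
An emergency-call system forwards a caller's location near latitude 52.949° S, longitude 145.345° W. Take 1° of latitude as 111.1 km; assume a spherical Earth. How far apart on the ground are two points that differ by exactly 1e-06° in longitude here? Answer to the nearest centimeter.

At 52.949° a degree of longitude is 111100 × cos 52.949° ≈ 66940.6 m, so 1e-06° corresponds to 0.0669406 m.
That is 0.0669406 m = 6.6941 cm.

7 centimeters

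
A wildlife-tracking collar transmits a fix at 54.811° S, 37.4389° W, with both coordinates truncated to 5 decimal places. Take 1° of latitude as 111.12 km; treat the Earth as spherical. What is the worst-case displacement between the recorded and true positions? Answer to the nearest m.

Truncating at 5 decimal places can drop up to a full unit in the last place, so each coordinate may be off by as much as 1e-05°.
N–S: 1e-05° × 111120 m/° = 1.1112 m.
East–west component at 54.811°: 1e-05° × 111120 × cos 54.811° ≈ 1e-05 × 64035.7 ≈ 0.640357 m.
Combining orthogonally: (1.1112² + 0.640357²)^½ ≈ 1.28251 m.

1 m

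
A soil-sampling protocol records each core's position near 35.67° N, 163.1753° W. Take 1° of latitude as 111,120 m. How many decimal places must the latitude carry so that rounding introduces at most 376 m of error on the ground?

One degree of latitude covers 111120 m.
With N decimal places the half-ulp bound is 0.5·10⁻ᴺ°, or 0.5·10⁻ᴺ × 111120 m on the ground.
Need 0.5 × 111120 × 10⁻ᴺ ≤ 376 → 10⁻ᴺ ≤ 6.767e-03, so N ≥ 2.17.
At 2 places the error can reach 556 m, but 3 places keeps it to 55.6 m.

3 decimal places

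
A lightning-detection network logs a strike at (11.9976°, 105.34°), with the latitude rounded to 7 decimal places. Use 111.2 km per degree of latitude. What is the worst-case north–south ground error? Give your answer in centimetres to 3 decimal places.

0.556 centimetres

Rounding to 7 decimal places leaves the latitude within ±5e-08° of the true value.
Along the meridian that is 5e-08° × 111200 m/° = 0.00556 m.
That is 0.00556 m = 0.556 cm.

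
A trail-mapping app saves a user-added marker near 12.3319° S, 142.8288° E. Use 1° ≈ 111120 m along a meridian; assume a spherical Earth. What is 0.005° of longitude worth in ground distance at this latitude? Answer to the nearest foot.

1781 feet

One degree of longitude here spans 111120 × cos 12.3319° = 111120 × 0.9769 ≈ 108556 m; 0.005° of that is 542.781 m.
Converting: 542.781 m × 3.2808 ft/m ≈ 1780.8 ft.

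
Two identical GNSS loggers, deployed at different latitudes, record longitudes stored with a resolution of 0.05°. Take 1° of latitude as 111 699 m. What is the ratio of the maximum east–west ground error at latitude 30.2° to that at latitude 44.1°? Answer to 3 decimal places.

1.204

With a 0.05° grid the true value lies within half a step, ±0.05°/2 = ±0.025°, of the stored one.
Error at 30.2° = 0.025° × 111699 × cos 30.2° ≈ 2792.5 × 0.8643 = 2413.5 m.
At 44.1°: 0.025° × 111699 × cos 44.1° = 0.025 × 111699 × 0.7181 ≈ 2005.3 m.
Ratio: 2413.5 / 2005.3 = cos 30.2° / cos 44.1° ≈ 1.2035.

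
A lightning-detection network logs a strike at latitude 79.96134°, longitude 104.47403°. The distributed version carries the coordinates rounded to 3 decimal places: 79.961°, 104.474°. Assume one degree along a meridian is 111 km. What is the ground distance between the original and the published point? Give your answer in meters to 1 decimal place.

Δlat = 79.96134 − 79.961 = +0.00034°; Δlon = 104.47403 − 104.474 = +0.00003°.
N–S: 0.00034° × 111000 m/° = 37.74 m.
E–W at 79.961°: 0.00003° × 111000 × cos 79.961° = 0.00003 × 111000 × 0.1743 ≈ 0.580481 m.
Hypotenuse of the two orthogonal shifts: √(37.74² + 0.580481²) = 37.7445 m.

37.7 meters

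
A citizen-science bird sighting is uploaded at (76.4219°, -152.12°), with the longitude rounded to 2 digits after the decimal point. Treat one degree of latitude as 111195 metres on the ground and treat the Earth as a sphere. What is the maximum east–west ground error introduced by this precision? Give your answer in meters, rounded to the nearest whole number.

131 meters

Rounding to 2 decimal places leaves the longitude within ±0.005° of the true value.
At latitude 76.4219° a degree of longitude spans 111195 m × cos 76.4219° = 111195 × 0.2348 ≈ 26105.3 m.
East–west error: 0.005° × 26105.3 m/° ≈ 130.527 m.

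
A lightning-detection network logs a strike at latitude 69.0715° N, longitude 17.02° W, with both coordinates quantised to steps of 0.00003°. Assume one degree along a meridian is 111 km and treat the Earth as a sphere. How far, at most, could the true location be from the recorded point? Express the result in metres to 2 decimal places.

With a 0.00003° grid the true value lies within half a step, ±0.00003°/2 = ±1.5e-05°, of the stored one.
N–S: 1.5e-05° × 111000 m/° = 1.665 m.
Longitude error → 1.5e-05 × 111000 × cos 69.0715° = 1.5e-05 × 111000 × 0.3572 ≈ 0.594742 m.
Worst case both components are at the extreme and orthogonal: √(1.665² + 0.594742²) ≈ 1.76803 m.

1.77 metres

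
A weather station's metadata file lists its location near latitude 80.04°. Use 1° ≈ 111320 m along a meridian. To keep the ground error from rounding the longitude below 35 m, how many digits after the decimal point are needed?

3 decimal places

At 80.04° one degree of longitude covers 111320 × cos 80.04° ≈ 111320 × 0.1730 ≈ 19254 m.
With N decimal places the half-ulp bound is 0.5·10⁻ᴺ°, or 0.5·10⁻ᴺ × 19254 m on the ground.
Setting 9626.99 × 10⁻ᴺ ≤ 35 gives 10ᴺ ≥ 275.1, i.e. N ≥ 2.44.
So 3 decimal places suffice (9.63 m); 2 would allow up to 96.3 m.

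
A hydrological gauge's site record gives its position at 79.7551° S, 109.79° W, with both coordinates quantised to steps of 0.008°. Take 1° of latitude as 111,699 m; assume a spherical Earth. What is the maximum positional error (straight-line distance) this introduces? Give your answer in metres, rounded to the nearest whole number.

With a 0.008° grid the true value lies within half a step, ±0.008°/2 = ±0.004°, of the stored one.
Latitude error → 0.004 × 111699 = 446.796 m along the meridian.
E–W at 79.7551°: 0.004° × 111699 × cos 79.7551° = 0.004 × 111699 × 0.1779 ≈ 79.4653 m.
Worst case both components are at the extreme and orthogonal: √(446.796² + 79.4653²) ≈ 453.808 m.

454 metres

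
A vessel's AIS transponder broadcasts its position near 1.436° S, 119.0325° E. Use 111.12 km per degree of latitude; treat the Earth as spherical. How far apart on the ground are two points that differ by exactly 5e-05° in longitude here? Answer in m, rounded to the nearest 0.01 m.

5.55 m

5e-05° of longitude at 1.436° is 5e-05 × 111120 × cos 1.436° ≈ 5e-05 × 111085 = 5.55426 m.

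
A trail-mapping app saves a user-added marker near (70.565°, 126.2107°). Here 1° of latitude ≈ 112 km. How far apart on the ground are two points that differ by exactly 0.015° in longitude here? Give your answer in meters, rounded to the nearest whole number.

559 meters

At 70.565° a degree of longitude is 112000 × cos 70.565° ≈ 37266.6 m, so 0.015° corresponds to 558.999 m.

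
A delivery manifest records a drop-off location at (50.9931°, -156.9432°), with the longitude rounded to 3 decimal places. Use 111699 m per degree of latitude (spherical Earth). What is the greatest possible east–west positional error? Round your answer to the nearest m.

Rounding to 3 decimal places leaves the longitude within ±0.0005° of the true value.
At latitude 50.9931° a degree of longitude spans 111699 m × cos 50.9931° = 111699 × 0.6294 ≈ 70304.9 m.
East–west error: 0.0005° × 70304.9 m/° ≈ 35.1525 m.

35 m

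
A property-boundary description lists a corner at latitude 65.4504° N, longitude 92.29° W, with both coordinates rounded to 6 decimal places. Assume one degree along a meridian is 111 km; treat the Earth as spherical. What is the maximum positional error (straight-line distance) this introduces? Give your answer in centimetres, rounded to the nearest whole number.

Rounding to 6 decimal places leaves each coordinate within ±5e-07° of the true value.
N–S: 5e-07° × 111000 m/° = 0.0555 m.
Longitude error → 5e-07 × 111000 × cos 65.4504° = 5e-07 × 111000 × 0.4155 ≈ 0.0230592 m.
The two errors are perpendicular, so the maximum displacement is √(0.0555² + 0.0230592²) ≈ 0.0600997 m.
That is 0.0600997 m = 6.01 cm.

6 centimetres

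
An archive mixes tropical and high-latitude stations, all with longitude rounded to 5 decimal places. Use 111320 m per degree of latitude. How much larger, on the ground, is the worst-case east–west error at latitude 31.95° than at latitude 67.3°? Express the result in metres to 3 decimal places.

Rounding to 5 decimal places leaves the longitude within ±5e-06° of the true value.
At 31.95°: 5e-06° × 111320 × cos 31.95° = 5e-06 × 111320 × 0.8485 ≈ 0.47228 m.
Error at 67.3° = 5e-06° × 111320 × cos 67.3° ≈ 0.5566 × 0.3859 = 0.2148 m.
Difference: 0.47228 − 0.2148 = 0.25749 m.

0.257 metres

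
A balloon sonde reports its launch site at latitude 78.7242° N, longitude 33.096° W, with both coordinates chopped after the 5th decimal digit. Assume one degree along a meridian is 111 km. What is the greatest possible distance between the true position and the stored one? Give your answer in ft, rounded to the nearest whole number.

Truncating at 5 decimal places can drop up to a full unit in the last place, so each coordinate may be off by as much as 1e-05°.
Latitude error → 1e-05 × 111000 = 1.11 m along the meridian.
E–W at 78.7242°: 1e-05° × 111000 × cos 78.7242° = 1e-05 × 111000 × 0.1955 ≈ 0.21704 m.
Combining orthogonally: (1.11² + 0.21704²)^½ ≈ 1.13102 m.
Converting: 1.13102 m × 3.2808 ft/m ≈ 3.7107 ft.

4 ft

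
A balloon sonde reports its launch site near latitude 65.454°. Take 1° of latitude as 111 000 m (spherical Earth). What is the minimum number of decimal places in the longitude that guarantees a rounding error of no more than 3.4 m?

4

At 65.454° one degree of longitude covers 111000 × cos 65.454° ≈ 111000 × 0.4154 ≈ 46112 m.
N decimal places → at most half a unit in the last place, 0.5 × 10⁻ᴺ° = 46112/2 × 10⁻ᴺ m.
Need 0.5 × 46112 × 10⁻ᴺ ≤ 3.4 → 10⁻ᴺ ≤ 1.475e-04, so N ≥ 3.83.
N = 3 would give 23.1 m (too coarse); N = 4 gives 2.31 m ≤ 3.4 m.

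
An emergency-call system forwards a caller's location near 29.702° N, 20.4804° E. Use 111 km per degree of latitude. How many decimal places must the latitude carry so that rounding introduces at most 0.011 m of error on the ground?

7 decimal places

One degree of latitude covers 111000 m.
N decimal places → at most half a unit in the last place, 0.5 × 10⁻ᴺ° = 111000/2 × 10⁻ᴺ m.
Need 0.5 × 111000 × 10⁻ᴺ ≤ 0.011 → 10⁻ᴺ ≤ 1.982e-07, so N ≥ 6.70.
At 6 places the error can reach 0.0555 m, but 7 places keeps it to 0.00555 m.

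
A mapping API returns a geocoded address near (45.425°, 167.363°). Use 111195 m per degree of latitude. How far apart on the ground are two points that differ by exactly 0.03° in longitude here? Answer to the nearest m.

One degree of longitude here spans 111195 × cos 45.425° = 111195 × 0.7018 ≈ 78041.4 m; 0.03° of that is 2341.24 m.

2341 m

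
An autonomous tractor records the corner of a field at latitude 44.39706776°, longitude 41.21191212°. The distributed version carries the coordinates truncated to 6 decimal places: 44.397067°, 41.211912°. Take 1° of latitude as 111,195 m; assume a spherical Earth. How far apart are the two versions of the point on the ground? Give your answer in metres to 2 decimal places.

0.09 metres

Δlat = 44.39706776 − 44.397067 = +0.00000076°; Δlon = 41.21191212 − 41.211912 = +0.00000012°.
N–S: 0.00000076° × 111195 m/° = 0.0845082 m.
E–W at 44.3971°: 0.00000012° × 111195 × cos 44.3971° = 0.00000012 × 111195 × 0.7145 ≈ 0.00953397 m.
Combined displacement = (0.0845082² + 0.00953397²)^½ ≈ 0.0850443 m.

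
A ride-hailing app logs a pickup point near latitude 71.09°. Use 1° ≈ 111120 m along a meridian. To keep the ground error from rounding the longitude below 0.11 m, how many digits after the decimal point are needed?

At 71.09° one degree of longitude covers 111120 × cos 71.09° ≈ 111120 × 0.3241 ≈ 36012.1 m.
Rounding to N decimal places gives at most 0.5 × 10⁻ᴺ degrees of error, i.e. 0.5 × 10⁻ᴺ × 36012.1 m.
Setting 18006 × 10⁻ᴺ ≤ 0.11 gives 10ᴺ ≥ 1.637e+05, i.e. N ≥ 5.21.
N = 5 would give 0.18 m (too coarse); N = 6 gives 0.018 m ≤ 0.11 m.

6 decimal places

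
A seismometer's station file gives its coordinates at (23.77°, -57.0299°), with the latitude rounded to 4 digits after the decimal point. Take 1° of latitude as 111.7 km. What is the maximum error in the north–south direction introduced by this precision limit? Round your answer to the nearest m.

Rounding to 4 decimal places leaves the latitude within ±5e-05° of the true value.
So the N–S error is at most 5e-05 × 111700 = 5.585 m.

6 m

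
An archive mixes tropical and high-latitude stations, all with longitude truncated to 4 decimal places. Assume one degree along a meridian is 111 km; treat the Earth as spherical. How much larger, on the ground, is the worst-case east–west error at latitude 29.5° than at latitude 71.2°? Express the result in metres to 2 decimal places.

Truncating at 4 decimal places can drop up to a full unit in the last place, so the longitude may be off by as much as 0.0001°.
At 29.5°: 0.0001° × 111000 × cos 29.5° = 0.0001 × 111000 × 0.8704 ≈ 9.6609 m.
Error at 71.2° = 0.0001° × 111000 × cos 71.2° ≈ 11.1 × 0.3223 = 3.5771 m.
Difference: 9.6609 − 3.5771 = 6.0838 m.

6.08 metres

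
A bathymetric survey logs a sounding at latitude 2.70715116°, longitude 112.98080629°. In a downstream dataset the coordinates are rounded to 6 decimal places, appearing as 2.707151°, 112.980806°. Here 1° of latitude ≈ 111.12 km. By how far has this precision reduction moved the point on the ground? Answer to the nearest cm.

4 cm

The latitude changed by +0.00000016° and the longitude by +0.00000029°.
N–S: 0.00000016° × 111120 m/° = 0.0177792 m.
E–W at 2.70715°: 0.00000029° × 111120 × cos 2.70715° = 0.00000029 × 111120 × 0.9989 ≈ 0.0321888 m.
Distance: √(0.0177792² + 0.0321888²) ≈ 0.0367726 m.
That is 0.0367726 m = 3.6773 cm.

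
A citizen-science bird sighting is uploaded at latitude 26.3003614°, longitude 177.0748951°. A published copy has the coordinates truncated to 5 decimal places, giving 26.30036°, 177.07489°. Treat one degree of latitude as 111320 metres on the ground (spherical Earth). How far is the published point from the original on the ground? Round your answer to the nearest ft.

The latitude changed by +0.0000014° and the longitude by +0.0000051°.
N–S: 0.0000014° × 111320 m/° = 0.155848 m.
E–W at 26.3004°: 0.0000051° × 111320 × cos 26.3004° = 0.0000051 × 111320 × 0.8965 ≈ 0.508962 m.
Hypotenuse of the two orthogonal shifts: √(0.155848² + 0.508962²) = 0.532289 m.
Converting: 0.532289 m × 3.2808 ft/m ≈ 1.7464 ft.

2 ft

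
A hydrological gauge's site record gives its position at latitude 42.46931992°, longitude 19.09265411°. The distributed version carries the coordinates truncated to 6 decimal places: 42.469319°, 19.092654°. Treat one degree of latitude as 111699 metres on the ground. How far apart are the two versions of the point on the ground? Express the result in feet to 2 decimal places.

0.34 feet

Δlat = 42.46931992 − 42.469319 = +0.00000092°; Δlon = 19.09265411 − 19.092654 = +0.00000011°.
N–S: 0.00000092° × 111699 m/° = 0.102763 m.
E–W at 42.4693°: 0.00000011° × 111699 × cos 42.4693° = 0.00000011 × 111699 × 0.7376 ≈ 0.00906329 m.
Hypotenuse of the two orthogonal shifts: √(0.102763² + 0.00906329²) = 0.103162 m.
In feet: 0.103162 m ÷ 0.3048 ≈ 0.33846 ft.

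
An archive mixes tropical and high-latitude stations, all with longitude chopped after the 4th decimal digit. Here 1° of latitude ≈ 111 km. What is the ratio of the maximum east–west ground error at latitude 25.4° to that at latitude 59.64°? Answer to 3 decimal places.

1.787

Truncating at 4 decimal places can drop up to a full unit in the last place, so the longitude may be off by as much as 0.0001°.
Error at 25.4° = 0.0001° × 111000 × cos 25.4° ≈ 11.1 × 0.9033 = 10.027 m.
Error at 59.64° = 0.0001° × 111000 × cos 59.64° ≈ 11.1 × 0.5054 = 5.6103 m.
The ratio reduces to cos 25.4° / cos 59.64° = 0.9033/0.5054 ≈ 1.7873.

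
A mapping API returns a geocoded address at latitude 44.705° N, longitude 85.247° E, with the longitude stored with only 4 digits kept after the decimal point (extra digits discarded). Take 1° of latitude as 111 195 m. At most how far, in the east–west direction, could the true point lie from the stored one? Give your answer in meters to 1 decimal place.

Truncating at 4 decimal places can drop up to a full unit in the last place, so the longitude may be off by as much as 0.0001°.
At latitude 44.705° a degree of longitude spans 111195 m × cos 44.705° = 111195 × 0.7107 ≈ 79030.5 m.
So at most 0.0001° × 79030.5 ≈ 7.90305 m east–west.

7.9 meters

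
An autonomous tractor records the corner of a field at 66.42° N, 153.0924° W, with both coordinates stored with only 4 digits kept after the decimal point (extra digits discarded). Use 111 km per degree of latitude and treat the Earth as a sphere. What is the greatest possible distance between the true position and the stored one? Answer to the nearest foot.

39 feet

Truncating at 4 decimal places can drop up to a full unit in the last place, so each coordinate may be off by as much as 0.0001°.
North–south component: 0.0001° × 111000 = 11.1 m.
Longitude error → 0.0001 × 111000 × cos 66.42° = 0.0001 × 111000 × 0.4000 ≈ 4.44032 m.
Worst case both components are at the extreme and orthogonal: √(11.1² + 4.44032²) ≈ 11.9552 m.
In feet: 11.9552 m ÷ 0.3048 ≈ 39.223 ft.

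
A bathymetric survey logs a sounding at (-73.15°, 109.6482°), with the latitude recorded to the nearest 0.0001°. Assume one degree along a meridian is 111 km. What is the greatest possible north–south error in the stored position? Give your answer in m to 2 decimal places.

Rounding to 4 decimal places leaves the latitude within ±5e-05° of the true value.
Along the meridian that is 5e-05° × 111000 m/° = 5.55 m.

5.55 m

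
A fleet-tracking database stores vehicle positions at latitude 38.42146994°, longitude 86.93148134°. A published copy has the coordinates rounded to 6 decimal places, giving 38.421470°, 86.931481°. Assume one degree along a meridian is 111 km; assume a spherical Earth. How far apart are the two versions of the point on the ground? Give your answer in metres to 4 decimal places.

0.0303 metres

Δlat = 38.42146994 − 38.421470 = -0.00000006°; Δlon = 86.93148134 − 86.931481 = +0.00000034°.
North–south shift: -0.00000006 × 111000 = -0.00666 m.
E–W at 38.4215°: 0.00000034° × 111000 × cos 38.4215° = 0.00000034 × 111000 × 0.7835 ≈ 0.0295678 m.
Distance: √(0.00666² + 0.0295678²) ≈ 0.0303086 m.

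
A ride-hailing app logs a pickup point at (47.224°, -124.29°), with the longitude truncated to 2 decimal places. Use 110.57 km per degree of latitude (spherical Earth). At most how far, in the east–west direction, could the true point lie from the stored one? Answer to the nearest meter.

Truncating at 2 decimal places can drop up to a full unit in the last place, so the longitude may be off by as much as 0.01°.
Parallels shrink by cos φ, so at 47.224° a degree of longitude is 110570 × 0.6791 ≈ 75091.8 m.
Maximum E–W displacement: 0.01 × 75091.8 = 750.918 m.

751 meters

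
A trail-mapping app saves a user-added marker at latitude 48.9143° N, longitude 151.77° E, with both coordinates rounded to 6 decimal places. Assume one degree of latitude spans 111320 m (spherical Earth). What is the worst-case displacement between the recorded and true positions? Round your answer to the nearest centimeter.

Rounding to 6 decimal places leaves each coordinate within ±5e-07° of the true value.
North–south component: 5e-07° × 111320 = 0.05566 m.
Longitude error → 5e-07 × 111320 × cos 48.9143° = 5e-07 × 111320 × 0.6572 ≈ 0.036579 m.
Worst case both components are at the extreme and orthogonal: √(0.05566² + 0.036579²) ≈ 0.0666038 m.
That is 0.0666038 m = 6.6604 cm.

7 centimeters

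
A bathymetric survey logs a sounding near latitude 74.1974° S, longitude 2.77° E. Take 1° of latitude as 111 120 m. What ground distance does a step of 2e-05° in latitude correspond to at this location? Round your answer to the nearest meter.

2 meters

Along a meridian 2e-05° is 2e-05 × 111120 = 2.2224 m.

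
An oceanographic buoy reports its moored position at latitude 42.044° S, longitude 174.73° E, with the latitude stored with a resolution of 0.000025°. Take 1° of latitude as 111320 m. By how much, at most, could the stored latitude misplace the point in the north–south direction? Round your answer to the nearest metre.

1 metres

With a 0.000025° grid the true value lies within half a step, ±0.000025°/2 = ±1.25e-05°, of the stored one.
So the N–S error is at most 1.25e-05 × 111320 = 1.3915 m.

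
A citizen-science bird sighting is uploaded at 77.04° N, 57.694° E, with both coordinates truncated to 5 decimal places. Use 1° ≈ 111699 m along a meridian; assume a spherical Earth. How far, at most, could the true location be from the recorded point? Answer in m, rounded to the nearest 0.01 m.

Truncating at 5 decimal places can drop up to a full unit in the last place, so each coordinate may be off by as much as 1e-05°.
N–S: 1e-05° × 111699 m/° = 1.11699 m.
E–W at 77.04°: 1e-05° × 111699 × cos 77.04° = 1e-05 × 111699 × 0.2243 ≈ 0.250508 m.
The two errors are perpendicular, so the maximum displacement is √(1.11699² + 0.250508²) ≈ 1.14474 m.

1.14 m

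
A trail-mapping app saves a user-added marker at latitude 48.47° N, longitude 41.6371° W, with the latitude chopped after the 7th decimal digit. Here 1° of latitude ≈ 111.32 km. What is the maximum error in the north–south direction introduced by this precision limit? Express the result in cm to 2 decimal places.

1.11 cm

Truncating at 7 decimal places can drop up to a full unit in the last place, so the latitude may be off by as much as 1e-07°.
North–south distance: 1e-07° × 111320 m/° = 0.011132 m.
That is 0.011132 m = 1.1132 cm.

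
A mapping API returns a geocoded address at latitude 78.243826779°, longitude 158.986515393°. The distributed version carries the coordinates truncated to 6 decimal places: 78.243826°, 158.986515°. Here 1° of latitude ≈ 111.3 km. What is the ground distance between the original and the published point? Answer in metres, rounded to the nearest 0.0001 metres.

Δlat = 78.243826779 − 78.243826 = +0.000000779°; Δlon = 158.986515393 − 158.986515 = +0.000000393°.
N–S: 0.000000779° × 111300 m/° = 0.0867027 m.
East–west at this latitude: 0.000000393° × 111300 × cos 78.2438° ≈ 0.000000393 × 22677.1 = 0.00891209 m.
Combined displacement = (0.0867027² + 0.00891209²)^½ ≈ 0.0871595 m.

0.0872 metres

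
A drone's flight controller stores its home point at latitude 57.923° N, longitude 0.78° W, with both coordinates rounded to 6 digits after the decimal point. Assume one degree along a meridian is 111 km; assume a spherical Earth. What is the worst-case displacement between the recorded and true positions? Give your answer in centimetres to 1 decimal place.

Rounding to 6 decimal places leaves each coordinate within ±5e-07° of the true value.
Latitude error → 5e-07 × 111000 = 0.0555 m along the meridian.
E–W at 57.923°: 5e-07° × 111000 × cos 57.923° = 5e-07 × 111000 × 0.5311 ≈ 0.0294737 m.
Worst case both components are at the extreme and orthogonal: √(0.0555² + 0.0294737²) ≈ 0.0628407 m.
That is 0.0628407 m = 6.2841 cm.

6.3 centimetres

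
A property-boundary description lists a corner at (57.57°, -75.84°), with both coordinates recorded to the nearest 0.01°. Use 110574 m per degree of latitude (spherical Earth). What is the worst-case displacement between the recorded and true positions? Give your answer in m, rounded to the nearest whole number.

Rounding to 2 decimal places leaves each coordinate within ±0.005° of the true value.
N–S: 0.005° × 110574 m/° = 552.87 m.
Longitude error → 0.005 × 110574 × cos 57.57° = 0.005 × 110574 × 0.5363 ≈ 296.487 m.
Worst case both components are at the extreme and orthogonal: √(552.87² + 296.487²) ≈ 627.351 m.

627 m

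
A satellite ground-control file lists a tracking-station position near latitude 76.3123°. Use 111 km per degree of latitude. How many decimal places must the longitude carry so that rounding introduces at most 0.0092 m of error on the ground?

7

At 76.3123° one degree of longitude covers 111000 × cos 76.3123° ≈ 111000 × 0.2366 ≈ 26265.9 m.
Rounding to N decimal places gives at most 0.5 × 10⁻ᴺ degrees of error, i.e. 0.5 × 10⁻ᴺ × 26265.9 m.
Setting 13132.9 × 10⁻ᴺ ≤ 0.0092 gives 10ᴺ ≥ 1.427e+06, i.e. N ≥ 6.15.
So 7 decimal places suffice (0.00131 m); 6 would allow up to 0.0131 m.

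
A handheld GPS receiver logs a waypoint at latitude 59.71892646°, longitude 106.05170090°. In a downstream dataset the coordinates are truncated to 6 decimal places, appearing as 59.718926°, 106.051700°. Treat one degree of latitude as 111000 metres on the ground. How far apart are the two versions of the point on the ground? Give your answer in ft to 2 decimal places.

The latitude changed by +0.00000046° and the longitude by +0.00000090°.
N–S: 0.00000046° × 111000 m/° = 0.05106 m.
E–W at 59.7189°: 0.00000090° × 111000 × cos 59.7189° = 0.00000090 × 111000 × 0.5042 ≈ 0.0503738 m.
Distance: √(0.05106² + 0.0503738²) ≈ 0.0717262 m.
In feet: 0.0717262 m ÷ 0.3048 ≈ 0.23532 ft.

0.24 ft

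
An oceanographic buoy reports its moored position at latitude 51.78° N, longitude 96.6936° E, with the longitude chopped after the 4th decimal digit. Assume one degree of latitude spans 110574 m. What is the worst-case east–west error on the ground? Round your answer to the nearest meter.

7 meters

Truncating at 4 decimal places can drop up to a full unit in the last place, so the longitude may be off by as much as 0.0001°.
Parallels shrink by cos φ, so at 51.78° a degree of longitude is 110574 × 0.6187 ≈ 68410.2 m.
East–west error: 0.0001° × 68410.2 m/° ≈ 6.84102 m.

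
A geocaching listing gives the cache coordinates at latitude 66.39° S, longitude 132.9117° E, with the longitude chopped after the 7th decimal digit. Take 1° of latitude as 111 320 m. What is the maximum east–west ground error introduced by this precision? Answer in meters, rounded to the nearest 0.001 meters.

0.004 meters

Truncating at 7 decimal places can drop up to a full unit in the last place, so the longitude may be off by as much as 1e-07°.
Parallels shrink by cos φ, so at 66.39° a degree of longitude is 111320 × 0.4005 ≈ 44584.7 m.
Maximum E–W displacement: 1e-07 × 44584.7 = 0.00445847 m.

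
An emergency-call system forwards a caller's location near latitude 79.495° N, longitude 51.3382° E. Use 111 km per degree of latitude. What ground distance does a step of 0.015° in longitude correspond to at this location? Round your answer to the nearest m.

304 m

At 79.495° a degree of longitude is 111000 × cos 79.495° ≈ 20237.7 m, so 0.015° corresponds to 303.565 m.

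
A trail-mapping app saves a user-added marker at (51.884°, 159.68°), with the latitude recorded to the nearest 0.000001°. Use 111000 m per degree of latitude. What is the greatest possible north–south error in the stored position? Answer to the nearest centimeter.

Rounding to 6 decimal places leaves the latitude within ±5e-07° of the true value.
So the N–S error is at most 5e-07 × 111000 = 0.0555 m.
That is 0.0555 m = 5.55 cm.

6 centimeters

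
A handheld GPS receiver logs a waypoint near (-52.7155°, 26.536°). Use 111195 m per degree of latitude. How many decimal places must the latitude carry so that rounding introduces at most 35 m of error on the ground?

4

One degree of latitude covers 111195 m.
Rounding to N decimal places gives at most 0.5 × 10⁻ᴺ degrees of error, i.e. 0.5 × 10⁻ᴺ × 111195 m.
Need 0.5 × 111195 × 10⁻ᴺ ≤ 35 → 10⁻ᴺ ≤ 6.295e-04, so N ≥ 3.20.
N = 3 would give 55.6 m (too coarse); N = 4 gives 5.56 m ≤ 35 m.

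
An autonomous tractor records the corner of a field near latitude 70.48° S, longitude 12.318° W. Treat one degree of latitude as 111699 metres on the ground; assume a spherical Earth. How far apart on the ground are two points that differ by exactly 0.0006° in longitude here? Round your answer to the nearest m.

0.0006° of longitude at 70.48° is 0.0006 × 111699 × cos 70.48° ≈ 0.0006 × 37322.6 = 22.3936 m.

22 m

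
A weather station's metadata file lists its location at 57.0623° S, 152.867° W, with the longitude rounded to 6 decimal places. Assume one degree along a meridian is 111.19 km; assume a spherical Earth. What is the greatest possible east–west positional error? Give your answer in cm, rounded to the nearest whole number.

3 cm

Rounding to 6 decimal places leaves the longitude within ±5e-07° of the true value.
One degree of longitude at 57.0623° is 111190 × cos 57.0623° ≈ 111190 × 0.5437 = 60457 m.
So at most 5e-07° × 60457 ≈ 0.0302285 m east–west.
That is 0.0302285 m = 3.0228 cm.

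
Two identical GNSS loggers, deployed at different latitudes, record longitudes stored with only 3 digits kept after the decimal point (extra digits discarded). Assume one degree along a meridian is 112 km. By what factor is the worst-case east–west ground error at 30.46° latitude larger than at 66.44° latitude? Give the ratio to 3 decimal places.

2.157

Truncating at 3 decimal places can drop up to a full unit in the last place, so the longitude may be off by as much as 0.001°.
Error at 30.46° = 0.001° × 112000 × cos 30.46° ≈ 112 × 0.8620 = 96.542 m.
At 66.44°: 0.001° × 112000 × cos 66.44° = 0.001 × 112000 × 0.3997 ≈ 44.767 m.
Ratio: 96.542 / 44.767 = cos 30.46° / cos 66.44° ≈ 2.1565.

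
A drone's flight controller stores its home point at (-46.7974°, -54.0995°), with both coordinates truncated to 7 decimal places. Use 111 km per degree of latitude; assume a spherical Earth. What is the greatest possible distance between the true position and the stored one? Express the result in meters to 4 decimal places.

0.0135 meters

Truncating at 7 decimal places can drop up to a full unit in the last place, so each coordinate may be off by as much as 1e-07°.
North–south component: 1e-07° × 111000 = 0.0111 m.
E–W at 46.7974°: 1e-07° × 111000 × cos 46.7974° = 1e-07 × 111000 × 0.6846 ≈ 0.00759884 m.
Combining orthogonally: (0.0111² + 0.00759884²)^½ ≈ 0.0134519 m.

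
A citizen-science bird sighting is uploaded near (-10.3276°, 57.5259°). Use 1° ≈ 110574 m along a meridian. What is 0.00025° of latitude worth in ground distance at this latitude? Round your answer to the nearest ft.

91 ft

0.00025° × 110574 m/° = 27.6435 m.
In feet: 27.6435 m ÷ 0.3048 ≈ 90.694 ft.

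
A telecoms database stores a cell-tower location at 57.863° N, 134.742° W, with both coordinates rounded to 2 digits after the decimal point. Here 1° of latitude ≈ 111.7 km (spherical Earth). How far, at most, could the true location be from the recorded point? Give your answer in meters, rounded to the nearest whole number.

633 meters

Rounding to 2 decimal places leaves each coordinate within ±0.005° of the true value.
N–S: 0.005° × 111700 m/° = 558.5 m.
Longitude error → 0.005 × 111700 × cos 57.863° = 0.005 × 111700 × 0.5319 ≈ 297.092 m.
The two errors are perpendicular, so the maximum displacement is √(558.5² + 297.092²) ≈ 632.602 m.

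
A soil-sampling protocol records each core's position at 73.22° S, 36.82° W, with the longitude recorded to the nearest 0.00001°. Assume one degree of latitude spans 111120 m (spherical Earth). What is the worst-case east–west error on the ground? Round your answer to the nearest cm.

Rounding to 5 decimal places leaves the longitude within ±5e-06° of the true value.
One degree of longitude at 73.22° is 111120 × cos 73.22° ≈ 111120 × 0.2887 = 32080.1 m.
So at most 5e-06° × 32080.1 ≈ 0.1604 m east–west.
That is 0.1604 m = 16.04 cm.

16 cm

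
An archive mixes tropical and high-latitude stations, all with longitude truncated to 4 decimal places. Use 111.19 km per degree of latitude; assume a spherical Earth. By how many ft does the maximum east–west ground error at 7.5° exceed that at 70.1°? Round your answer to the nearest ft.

Truncating at 4 decimal places can drop up to a full unit in the last place, so the longitude may be off by as much as 0.0001°.
Error at 7.5° = 0.0001° × 111190 × cos 7.5° ≈ 11.119 × 0.9914 = 11.024 m.
Error at 70.1° = 0.0001° × 111190 × cos 70.1° ≈ 11.119 × 0.3404 = 3.7847 m.
So the lower-latitude error exceeds the higher by 11.024 − 3.7847 = 7.2392 m.
Converting: 7.2392 m × 3.2808 ft/m ≈ 23.751 ft.

24 ft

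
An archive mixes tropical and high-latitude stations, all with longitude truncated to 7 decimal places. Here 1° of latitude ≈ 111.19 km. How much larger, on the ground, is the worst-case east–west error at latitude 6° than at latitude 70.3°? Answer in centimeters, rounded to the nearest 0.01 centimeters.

Truncating at 7 decimal places can drop up to a full unit in the last place, so the longitude may be off by as much as 1e-07°.
At 6°: 1e-07° × 111190 × cos 6° = 1e-07 × 111190 × 0.9945 ≈ 0.011058 m.
At 70.3°: 1e-07° × 111190 × cos 70.3° = 1e-07 × 111190 × 0.3371 ≈ 0.0037482 m.
Difference: 0.011058 − 0.0037482 = 0.0073099 m.
That is 0.00730993 m = 0.73099 cm.

0.73 centimeters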